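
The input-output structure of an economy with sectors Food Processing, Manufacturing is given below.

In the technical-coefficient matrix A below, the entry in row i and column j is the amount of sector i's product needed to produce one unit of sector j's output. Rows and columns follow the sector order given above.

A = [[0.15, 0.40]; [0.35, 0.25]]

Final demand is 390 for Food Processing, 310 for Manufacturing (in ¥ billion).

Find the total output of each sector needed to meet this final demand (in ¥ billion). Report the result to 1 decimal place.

x_F = 837.2, x_M = 804.0

I − A =
  [   0.85    -0.40]
  [  -0.35     0.75]
det(I−A) = (0.85)(0.75) − (-0.40)(-0.35) = 0.4975
adj(I−A) = [[0.75, 0.40], [0.35, 0.85]]
(I − A)⁻¹ = adj(I−A) / det(I−A) ≈
  [   1.5075     0.8040]
  [   0.7035     1.7085]
x = (I − A)⁻¹ d = adj(I−A)·d / det(I−A), with det(I−A) = 0.4975:
  x_F = (0.75·390 + 0.40·310) / 0.4975 = 416.50 / 0.4975 ≈ 837.2
  x_M = (0.35·390 + 0.85·310) / 0.4975 = 400.00 / 0.4975 ≈ 804.0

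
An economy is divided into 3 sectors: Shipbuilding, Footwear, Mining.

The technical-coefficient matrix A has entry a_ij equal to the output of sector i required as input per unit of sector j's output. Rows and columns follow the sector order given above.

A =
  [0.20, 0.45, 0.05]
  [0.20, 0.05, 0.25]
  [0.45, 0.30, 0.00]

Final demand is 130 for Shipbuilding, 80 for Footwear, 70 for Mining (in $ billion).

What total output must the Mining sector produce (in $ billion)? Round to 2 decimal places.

I − A =
  [   0.80    -0.45    -0.05]
  [  -0.20     0.95    -0.25]
  [  -0.45    -0.30     1.00]
Cofactors of I−A, C_ij = (−1)^(i+j)·(minor ij) (rows/columns in the sector order above):
  C_11 = (0.95)(1.00) − (-0.25)(-0.30) = 0.8750
  C_12 = −[(-0.20)(1.00) − (-0.25)(-0.45)] = 0.3125
  C_13 = (-0.20)(-0.30) − (0.95)(-0.45) = 0.4875
  C_21 = −[(-0.45)(1.00) − (-0.05)(-0.30)] = 0.4650
  C_22 = (0.80)(1.00) − (-0.05)(-0.45) = 0.7775
  C_23 = −[(0.80)(-0.30) − (-0.45)(-0.45)] = 0.4425
  C_31 = (-0.45)(-0.25) − (-0.05)(0.95) = 0.1600
  C_32 = −[(0.80)(-0.25) − (-0.05)(-0.20)] = 0.2100
  C_33 = (0.80)(0.95) − (-0.45)(-0.20) = 0.6700
det(I−A) = Σ_j (I−A)_1j·C_1j = (0.80)(0.8750) + (-0.45)(0.3125) + (-0.05)(0.4875) = 0.5350
adj(I−A) = Cᵀ =
  [ 0.8750   0.4650   0.1600]
  [ 0.3125   0.7775   0.2100]
  [ 0.4875   0.4425   0.6700]
(I − A)⁻¹ = adj(I−A) / det(I−A) ≈
  [   1.6355     0.8692     0.2991]
  [   0.5841     1.4533     0.3925]
  [   0.9112     0.8271     1.2523]
x = (I − A)⁻¹ d = adj(I−A)·d / det(I−A), with det(I−A) = 0.5350:
  x_S = (0.8750·130 + 0.4650·80 + 0.1600·70) / 0.5350 = 162.15 / 0.5350 ≈ 303.08
  x_F = (0.3125·130 + 0.7775·80 + 0.2100·70) / 0.5350 = 117.525 / 0.5350 ≈ 219.67
  x_M = (0.4875·130 + 0.4425·80 + 0.6700·70) / 0.5350 = 145.675 / 0.5350 ≈ 272.29

x_M = 272.29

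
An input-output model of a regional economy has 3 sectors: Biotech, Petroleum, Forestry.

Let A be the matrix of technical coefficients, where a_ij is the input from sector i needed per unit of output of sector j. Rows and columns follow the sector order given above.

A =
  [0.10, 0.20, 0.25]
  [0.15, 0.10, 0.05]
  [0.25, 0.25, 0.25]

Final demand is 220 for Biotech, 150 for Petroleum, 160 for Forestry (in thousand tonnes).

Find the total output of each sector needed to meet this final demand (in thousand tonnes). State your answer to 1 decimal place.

x_B = 425.7, x_P = 262.2, x_F = 442.6

I − A =
  [   0.90    -0.20    -0.25]
  [  -0.15     0.90    -0.05]
  [  -0.25    -0.25     0.75]
Cofactors of I−A, C_ij = (−1)^(i+j)·(minor ij) (rows/columns in the sector order above):
  C_11 = (0.90)(0.75) − (-0.05)(-0.25) = 0.6625
  C_12 = −[(-0.15)(0.75) − (-0.05)(-0.25)] = 0.1250
  C_13 = (-0.15)(-0.25) − (0.90)(-0.25) = 0.2625
  C_21 = −[(-0.20)(0.75) − (-0.25)(-0.25)] = 0.2125
  C_22 = (0.90)(0.75) − (-0.25)(-0.25) = 0.6125
  C_23 = −[(0.90)(-0.25) − (-0.20)(-0.25)] = 0.2750
  C_31 = (-0.20)(-0.05) − (-0.25)(0.90) = 0.2350
  C_32 = −[(0.90)(-0.05) − (-0.25)(-0.15)] = 0.0825
  C_33 = (0.90)(0.90) − (-0.20)(-0.15) = 0.7800
det(I−A) = Σ_j (I−A)_1j·C_1j = (0.90)(0.6625) + (-0.20)(0.1250) + (-0.25)(0.2625) = 0.505625
adj(I−A) = Cᵀ =
  [ 0.6625   0.2125   0.2350]
  [ 0.1250   0.6125   0.0825]
  [ 0.2625   0.2750   0.7800]
(I − A)⁻¹ = adj(I−A) / det(I−A) ≈
  [   1.3103     0.4203     0.4648]
  [   0.2472     1.2114     0.1632]
  [   0.5192     0.5439     1.5426]
x = (I − A)⁻¹ d = adj(I−A)·d / det(I−A), with det(I−A) = 0.505625:
  x_B = (0.6625·220 + 0.2125·150 + 0.2350·160) / 0.505625 = 215.225 / 0.505625 ≈ 425.7
  x_P = (0.1250·220 + 0.6125·150 + 0.0825·160) / 0.505625 = 132.575 / 0.505625 ≈ 262.2
  x_F = (0.2625·220 + 0.2750·150 + 0.7800·160) / 0.505625 = 223.80 / 0.505625 ≈ 442.6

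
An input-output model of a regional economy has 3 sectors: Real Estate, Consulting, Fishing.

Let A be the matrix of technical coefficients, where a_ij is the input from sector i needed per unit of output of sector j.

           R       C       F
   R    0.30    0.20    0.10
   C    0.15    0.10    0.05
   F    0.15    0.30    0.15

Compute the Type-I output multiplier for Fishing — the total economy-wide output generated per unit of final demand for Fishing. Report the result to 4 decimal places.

I − A =
  [   0.70    -0.20    -0.10]
  [  -0.15     0.90    -0.05]
  [  -0.15    -0.30     0.85]
Cofactors of I−A, C_ij = (−1)^(i+j)·(minor ij) (rows/columns in the sector order above):
  C_11 = (0.90)(0.85) − (-0.05)(-0.30) = 0.7500
  C_12 = −[(-0.15)(0.85) − (-0.05)(-0.15)] = 0.1350
  C_13 = (-0.15)(-0.30) − (0.90)(-0.15) = 0.1800
  C_21 = −[(-0.20)(0.85) − (-0.10)(-0.30)] = 0.2000
  C_22 = (0.70)(0.85) − (-0.10)(-0.15) = 0.5800
  C_23 = −[(0.70)(-0.30) − (-0.20)(-0.15)] = 0.2400
  C_31 = (-0.20)(-0.05) − (-0.10)(0.90) = 0.1000
  C_32 = −[(0.70)(-0.05) − (-0.10)(-0.15)] = 0.0500
  C_33 = (0.70)(0.90) − (-0.20)(-0.15) = 0.6000
det(I−A) = Σ_j (I−A)_1j·C_1j = (0.70)(0.7500) + (-0.20)(0.1350) + (-0.10)(0.1800) = 0.4800
adj(I−A) = Cᵀ =
  [ 0.7500   0.2000   0.1000]
  [ 0.1350   0.5800   0.0500]
  [ 0.1800   0.2400   0.6000]
(I − A)⁻¹ = adj(I−A) / det(I−A) ≈
  [   1.56250     0.41667     0.20833]
  [   0.28125     1.20833     0.10417]
  [   0.37500     0.50000     1.25000]
The output multiplier for sector j is the column-j sum of the Leontief inverse (I − A)⁻¹ = adj(I−A) / det(I−A).
Column F of adj(I−A): (0.1000, 0.0500, 0.6000); det(I−A) = 0.4800.
m_F = (0.1000 + 0.0500 + 0.6000) / 0.4800 = 0.75 / 0.4800 = 1.5625.

m_F = 1.5625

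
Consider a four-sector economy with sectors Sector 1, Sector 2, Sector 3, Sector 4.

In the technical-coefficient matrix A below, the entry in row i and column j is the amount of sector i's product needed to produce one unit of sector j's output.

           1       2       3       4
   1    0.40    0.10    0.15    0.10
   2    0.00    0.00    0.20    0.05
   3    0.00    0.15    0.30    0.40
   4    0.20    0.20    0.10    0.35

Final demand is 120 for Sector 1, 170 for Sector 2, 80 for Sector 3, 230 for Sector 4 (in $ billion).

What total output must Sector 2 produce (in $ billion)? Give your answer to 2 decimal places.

x_2 = 321.95

I − A =
  [   0.60    -0.10    -0.15    -0.10]
  [   0.00     1.00    -0.20    -0.05]
  [   0.00    -0.15     0.70    -0.40]
  [  -0.20    -0.20    -0.10     0.65]
Compute the cofactors C_ij = (−1)^(i+j)·(3×3 minor ij) of I−A; the adjugate is their transpose:
adj(I−A) = Cᵀ =
  [ 0.371750   0.083625   0.123500   0.139625]
  [ 0.023000   0.223000   0.078500   0.069000]
  [ 0.081500   0.111500   0.363000   0.244500]
  [ 0.134000   0.111500   0.118000   0.402000]
det(I−A) = Σ_j (I−A)_1j·C_1j = (0.60)(0.371750) + (-0.10)(0.023000) + (-0.15)(0.081500) + (-0.10)(0.134000) = 0.195125
(I − A)⁻¹ = adj(I−A) / det(I−A) ≈
  [   1.9052     0.4286     0.6329     0.7156]
  [   0.1179     1.1429     0.4023     0.3536]
  [   0.4177     0.5714     1.8603     1.2530]
  [   0.6867     0.5714     0.6047     2.0602]
x = (I − A)⁻¹ d = adj(I−A)·d / det(I−A), with det(I−A) = 0.195125:
  x_1 = (0.371750·120 + 0.083625·170 + 0.123500·80 + 0.139625·230) / 0.195125 = 100.82 / 0.195125 ≈ 516.69
  x_2 = (0.023000·120 + 0.223000·170 + 0.078500·80 + 0.069000·230) / 0.195125 = 62.82 / 0.195125 ≈ 321.95
  x_3 = (0.081500·120 + 0.111500·170 + 0.363000·80 + 0.244500·230) / 0.195125 = 114.01 / 0.195125 ≈ 584.29
  x_4 = (0.134000·120 + 0.111500·170 + 0.118000·80 + 0.402000·230) / 0.195125 = 136.935 / 0.195125 ≈ 701.78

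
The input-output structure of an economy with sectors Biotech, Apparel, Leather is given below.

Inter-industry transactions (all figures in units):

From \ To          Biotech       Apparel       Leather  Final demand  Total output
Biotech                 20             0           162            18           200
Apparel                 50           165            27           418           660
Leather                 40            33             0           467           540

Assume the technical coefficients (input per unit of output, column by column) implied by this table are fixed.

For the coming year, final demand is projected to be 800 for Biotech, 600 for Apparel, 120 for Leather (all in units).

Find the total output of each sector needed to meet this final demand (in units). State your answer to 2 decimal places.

Technical coefficients a_ij = z_ij / X_j:
  a_BB = 20/200 = 0.10, a_AB = 50/200 = 0.25, a_LB = 40/200 = 0.20
  a_BA = 0/660 = 0.00, a_AA = 165/660 = 0.25, a_LA = 33/660 = 0.05
  a_BL = 162/540 = 0.30, a_AL = 27/540 = 0.05, a_LL = 0/540 = 0.00
I − A =
  [   0.90     0.00    -0.30]
  [  -0.25     0.75    -0.05]
  [  -0.20    -0.05     1.00]
Cofactors of I−A, C_ij = (−1)^(i+j)·(minor ij) (rows/columns in the sector order above):
  C_11 = (0.75)(1.00) − (-0.05)(-0.05) = 0.7475
  C_12 = −[(-0.25)(1.00) − (-0.05)(-0.20)] = 0.2600
  C_13 = (-0.25)(-0.05) − (0.75)(-0.20) = 0.1625
  C_21 = −[(0.00)(1.00) − (-0.30)(-0.05)] = 0.0150
  C_22 = (0.90)(1.00) − (-0.30)(-0.20) = 0.8400
  C_23 = −[(0.90)(-0.05) − (0.00)(-0.20)] = 0.0450
  C_31 = (0.00)(-0.05) − (-0.30)(0.75) = 0.2250
  C_32 = −[(0.90)(-0.05) − (-0.30)(-0.25)] = 0.1200
  C_33 = (0.90)(0.75) − (0.00)(-0.25) = 0.6750
det(I−A) = Σ_j (I−A)_1j·C_1j = (0.90)(0.7475) + (0.00)(0.2600) + (-0.30)(0.1625) = 0.6240
adj(I−A) = Cᵀ =
  [ 0.7475   0.0150   0.2250]
  [ 0.2600   0.8400   0.1200]
  [ 0.1625   0.0450   0.6750]
(I − A)⁻¹ = adj(I−A) / det(I−A) ≈
  [   1.1979     0.0240     0.3606]
  [   0.4167     1.3462     0.1923]
  [   0.2604     0.0721     1.0817]
x = (I − A)⁻¹ d = adj(I−A)·d / det(I−A), with det(I−A) = 0.6240:
  x_B = (0.7475·800 + 0.0150·600 + 0.2250·120) / 0.6240 = 634.00 / 0.6240 ≈ 1016.03
  x_A = (0.2600·800 + 0.8400·600 + 0.1200·120) / 0.6240 = 726.40 / 0.6240 ≈ 1164.10
  x_L = (0.1625·800 + 0.0450·600 + 0.6750·120) / 0.6240 = 238.00 / 0.6240 ≈ 381.41

x_B = 1016.03, x_A = 1164.10, x_L = 381.41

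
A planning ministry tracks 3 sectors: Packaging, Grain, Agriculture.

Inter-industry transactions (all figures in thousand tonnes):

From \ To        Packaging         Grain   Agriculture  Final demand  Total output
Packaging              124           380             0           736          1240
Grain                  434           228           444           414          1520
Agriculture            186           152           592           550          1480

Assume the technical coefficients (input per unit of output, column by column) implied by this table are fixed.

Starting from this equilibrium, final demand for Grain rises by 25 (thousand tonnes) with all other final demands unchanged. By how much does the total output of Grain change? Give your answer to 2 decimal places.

Δx_2 = 36.66

Technical coefficients a_ij = z_ij / X_j:
  a_11 = 124/1240 = 0.10, a_21 = 434/1240 = 0.35, a_31 = 186/1240 = 0.15
  a_12 = 380/1520 = 0.25, a_22 = 228/1520 = 0.15, a_32 = 152/1520 = 0.10
  a_13 = 0/1480 = 0.00, a_23 = 444/1480 = 0.30, a_33 = 592/1480 = 0.40
I − A =
  [   0.90    -0.25     0.00]
  [  -0.35     0.85    -0.30]
  [  -0.15    -0.10     0.60]
Cofactors of I−A, C_ij = (−1)^(i+j)·(minor ij) (rows/columns in the sector order above):
  C_11 = (0.85)(0.60) − (-0.30)(-0.10) = 0.4800
  C_12 = −[(-0.35)(0.60) − (-0.30)(-0.15)] = 0.2550
  C_13 = (-0.35)(-0.10) − (0.85)(-0.15) = 0.1625
  C_21 = −[(-0.25)(0.60) − (0.00)(-0.10)] = 0.1500
  C_22 = (0.90)(0.60) − (0.00)(-0.15) = 0.5400
  C_23 = −[(0.90)(-0.10) − (-0.25)(-0.15)] = 0.1275
  C_31 = (-0.25)(-0.30) − (0.00)(0.85) = 0.0750
  C_32 = −[(0.90)(-0.30) − (0.00)(-0.35)] = 0.2700
  C_33 = (0.90)(0.85) − (-0.25)(-0.35) = 0.6775
det(I−A) = Σ_j (I−A)_1j·C_1j = (0.90)(0.4800) + (-0.25)(0.2550) + (0.00)(0.1625) = 0.36825
adj(I−A) = Cᵀ =
  [ 0.4800   0.1500   0.0750]
  [ 0.2550   0.5400   0.2700]
  [ 0.1625   0.1275   0.6775]
(I − A)⁻¹ = adj(I−A) / det(I−A) ≈
  [   1.3035     0.4073     0.2037]
  [   0.6925     1.4664     0.7332]
  [   0.4413     0.3462     1.8398]
Δx = (I − A)⁻¹ Δd with Δd having +25 in the Grain component and 0 elsewhere.
So Δx_2 = L_22 · (+25), where L_22 = adj(I−A)_22 / det(I−A) = 0.5400 / 0.36825.
Δx_2 = 0.5400 × (+25) / 0.36825 = 13.50 / 0.36825 ≈ 36.66.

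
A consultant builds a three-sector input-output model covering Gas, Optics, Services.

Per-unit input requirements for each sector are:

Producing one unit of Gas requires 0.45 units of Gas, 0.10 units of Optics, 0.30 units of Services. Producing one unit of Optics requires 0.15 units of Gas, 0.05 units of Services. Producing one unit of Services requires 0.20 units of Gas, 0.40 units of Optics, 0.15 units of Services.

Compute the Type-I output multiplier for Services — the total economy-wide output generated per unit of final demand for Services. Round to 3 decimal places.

m_S = 2.838

I − A =
  [   0.55    -0.15    -0.20]
  [  -0.10     1.00    -0.40]
  [  -0.30    -0.05     0.85]
Cofactors of I−A, C_ij = (−1)^(i+j)·(minor ij) (rows/columns in the sector order above):
  C_11 = (1.00)(0.85) − (-0.40)(-0.05) = 0.8300
  C_12 = −[(-0.10)(0.85) − (-0.40)(-0.30)] = 0.2050
  C_13 = (-0.10)(-0.05) − (1.00)(-0.30) = 0.3050
  C_21 = −[(-0.15)(0.85) − (-0.20)(-0.05)] = 0.1375
  C_22 = (0.55)(0.85) − (-0.20)(-0.30) = 0.4075
  C_23 = −[(0.55)(-0.05) − (-0.15)(-0.30)] = 0.0725
  C_31 = (-0.15)(-0.40) − (-0.20)(1.00) = 0.2600
  C_32 = −[(0.55)(-0.40) − (-0.20)(-0.10)] = 0.2400
  C_33 = (0.55)(1.00) − (-0.15)(-0.10) = 0.5350
det(I−A) = Σ_j (I−A)_1j·C_1j = (0.55)(0.8300) + (-0.15)(0.2050) + (-0.20)(0.3050) = 0.36475
adj(I−A) = Cᵀ =
  [ 0.8300   0.1375   0.2600]
  [ 0.2050   0.4075   0.2400]
  [ 0.3050   0.0725   0.5350]
(I − A)⁻¹ = adj(I−A) / det(I−A) ≈
  [   2.2755     0.3770     0.7128]
  [   0.5620     1.1172     0.6580]
  [   0.8362     0.1988     1.4668]
The output multiplier for sector j is the column-j sum of the Leontief inverse (I − A)⁻¹ = adj(I−A) / det(I−A).
Column S of adj(I−A): (0.2600, 0.2400, 0.5350); det(I−A) = 0.36475.
m_S = (0.2600 + 0.2400 + 0.5350) / 0.36475 = 1.035 / 0.36475 ≈ 2.838.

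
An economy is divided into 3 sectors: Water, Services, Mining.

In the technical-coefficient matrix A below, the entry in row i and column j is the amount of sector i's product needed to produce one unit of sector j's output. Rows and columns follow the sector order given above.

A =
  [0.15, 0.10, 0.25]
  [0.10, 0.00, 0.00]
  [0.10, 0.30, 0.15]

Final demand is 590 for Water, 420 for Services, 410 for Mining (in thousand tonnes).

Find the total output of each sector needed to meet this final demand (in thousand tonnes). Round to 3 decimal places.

x_W = 984.886, x_S = 518.489, x_M = 781.218

I − A =
  [   0.85    -0.10    -0.25]
  [  -0.10     1.00     0.00]
  [  -0.10    -0.30     0.85]
Cofactors of I−A, C_ij = (−1)^(i+j)·(minor ij) (rows/columns in the sector order above):
  C_11 = (1.00)(0.85) − (0.00)(-0.30) = 0.8500
  C_12 = −[(-0.10)(0.85) − (0.00)(-0.10)] = 0.0850
  C_13 = (-0.10)(-0.30) − (1.00)(-0.10) = 0.1300
  C_21 = −[(-0.10)(0.85) − (-0.25)(-0.30)] = 0.1600
  C_22 = (0.85)(0.85) − (-0.25)(-0.10) = 0.6975
  C_23 = −[(0.85)(-0.30) − (-0.10)(-0.10)] = 0.2650
  C_31 = (-0.10)(0.00) − (-0.25)(1.00) = 0.2500
  C_32 = −[(0.85)(0.00) − (-0.25)(-0.10)] = 0.0250
  C_33 = (0.85)(1.00) − (-0.10)(-0.10) = 0.8400
det(I−A) = Σ_j (I−A)_1j·C_1j = (0.85)(0.8500) + (-0.10)(0.0850) + (-0.25)(0.1300) = 0.6815
adj(I−A) = Cᵀ =
  [ 0.8500   0.1600   0.2500]
  [ 0.0850   0.6975   0.0250]
  [ 0.1300   0.2650   0.8400]
(I − A)⁻¹ = adj(I−A) / det(I−A) ≈
  [   1.2472     0.2348     0.3668]
  [   0.1247     1.0235     0.0367]
  [   0.1908     0.3888     1.2326]
x = (I − A)⁻¹ d = adj(I−A)·d / det(I−A), with det(I−A) = 0.6815:
  x_W = (0.8500·590 + 0.1600·420 + 0.2500·410) / 0.6815 = 671.20 / 0.6815 ≈ 984.886
  x_S = (0.0850·590 + 0.6975·420 + 0.0250·410) / 0.6815 = 353.35 / 0.6815 ≈ 518.489
  x_M = (0.1300·590 + 0.2650·420 + 0.8400·410) / 0.6815 = 532.40 / 0.6815 ≈ 781.218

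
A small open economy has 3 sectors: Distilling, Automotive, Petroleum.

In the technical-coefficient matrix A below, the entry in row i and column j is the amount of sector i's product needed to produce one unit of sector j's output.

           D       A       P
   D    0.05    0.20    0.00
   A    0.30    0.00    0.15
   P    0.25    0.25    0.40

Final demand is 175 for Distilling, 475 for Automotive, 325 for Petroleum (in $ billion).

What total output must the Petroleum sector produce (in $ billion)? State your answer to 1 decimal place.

I − A =
  [   0.95    -0.20     0.00]
  [  -0.30     1.00    -0.15]
  [  -0.25    -0.25     0.60]
Cofactors of I−A, C_ij = (−1)^(i+j)·(minor ij) (rows/columns in the sector order above):
  C_11 = (1.00)(0.60) − (-0.15)(-0.25) = 0.5625
  C_12 = −[(-0.30)(0.60) − (-0.15)(-0.25)] = 0.2175
  C_13 = (-0.30)(-0.25) − (1.00)(-0.25) = 0.3250
  C_21 = −[(-0.20)(0.60) − (0.00)(-0.25)] = 0.1200
  C_22 = (0.95)(0.60) − (0.00)(-0.25) = 0.5700
  C_23 = −[(0.95)(-0.25) − (-0.20)(-0.25)] = 0.2875
  C_31 = (-0.20)(-0.15) − (0.00)(1.00) = 0.0300
  C_32 = −[(0.95)(-0.15) − (0.00)(-0.30)] = 0.1425
  C_33 = (0.95)(1.00) − (-0.20)(-0.30) = 0.8900
det(I−A) = Σ_j (I−A)_1j·C_1j = (0.95)(0.5625) + (-0.20)(0.2175) + (0.00)(0.3250) = 0.490875
adj(I−A) = Cᵀ =
  [ 0.5625   0.1200   0.0300]
  [ 0.2175   0.5700   0.1425]
  [ 0.3250   0.2875   0.8900]
(I − A)⁻¹ = adj(I−A) / det(I−A) ≈
  [   1.1459     0.2445     0.0611]
  [   0.4431     1.1612     0.2903]
  [   0.6621     0.5857     1.8131]
x = (I − A)⁻¹ d = adj(I−A)·d / det(I−A), with det(I−A) = 0.490875:
  x_D = (0.5625·175 + 0.1200·475 + 0.0300·325) / 0.490875 = 165.1875 / 0.490875 ≈ 336.5
  x_A = (0.2175·175 + 0.5700·475 + 0.1425·325) / 0.490875 = 355.125 / 0.490875 ≈ 723.5
  x_P = (0.3250·175 + 0.2875·475 + 0.8900·325) / 0.490875 = 482.6875 / 0.490875 ≈ 983.3

x_P = 983.3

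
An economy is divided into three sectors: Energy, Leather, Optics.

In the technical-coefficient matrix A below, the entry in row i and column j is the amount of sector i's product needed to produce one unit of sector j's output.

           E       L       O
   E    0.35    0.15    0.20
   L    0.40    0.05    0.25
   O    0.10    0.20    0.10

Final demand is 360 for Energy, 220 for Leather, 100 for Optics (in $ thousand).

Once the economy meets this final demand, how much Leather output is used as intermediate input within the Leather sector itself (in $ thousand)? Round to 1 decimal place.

z_LL = 33.4

I − A =
  [   0.65    -0.15    -0.20]
  [  -0.40     0.95    -0.25]
  [  -0.10    -0.20     0.90]
Cofactors of I−A, C_ij = (−1)^(i+j)·(minor ij) (rows/columns in the sector order above):
  C_11 = (0.95)(0.90) − (-0.25)(-0.20) = 0.8050
  C_12 = −[(-0.40)(0.90) − (-0.25)(-0.10)] = 0.3850
  C_13 = (-0.40)(-0.20) − (0.95)(-0.10) = 0.1750
  C_21 = −[(-0.15)(0.90) − (-0.20)(-0.20)] = 0.1750
  C_22 = (0.65)(0.90) − (-0.20)(-0.10) = 0.5650
  C_23 = −[(0.65)(-0.20) − (-0.15)(-0.10)] = 0.1450
  C_31 = (-0.15)(-0.25) − (-0.20)(0.95) = 0.2275
  C_32 = −[(0.65)(-0.25) − (-0.20)(-0.40)] = 0.2425
  C_33 = (0.65)(0.95) − (-0.15)(-0.40) = 0.5575
det(I−A) = Σ_j (I−A)_1j·C_1j = (0.65)(0.8050) + (-0.15)(0.3850) + (-0.20)(0.1750) = 0.4305
adj(I−A) = Cᵀ =
  [ 0.8050   0.1750   0.2275]
  [ 0.3850   0.5650   0.2425]
  [ 0.1750   0.1450   0.5575]
(I − A)⁻¹ = adj(I−A) / det(I−A) ≈
  [   1.8699     0.4065     0.5285]
  [   0.8943     1.3124     0.5633]
  [   0.4065     0.3368     1.2950]
First solve x = (I − A)⁻¹ d = adj(I−A)·d / det(I−A); in particular x_L = (0.3850·360 + 0.5650·220 + 0.2425·100) / 0.4305 = 287.15 / 0.4305 ≈ 667.015.
Intermediate flow from L to L: z_LL = a_LL · x_L = 0.05 × 287.15 / 0.4305 = 14.3575 / 0.4305 ≈ 33.4.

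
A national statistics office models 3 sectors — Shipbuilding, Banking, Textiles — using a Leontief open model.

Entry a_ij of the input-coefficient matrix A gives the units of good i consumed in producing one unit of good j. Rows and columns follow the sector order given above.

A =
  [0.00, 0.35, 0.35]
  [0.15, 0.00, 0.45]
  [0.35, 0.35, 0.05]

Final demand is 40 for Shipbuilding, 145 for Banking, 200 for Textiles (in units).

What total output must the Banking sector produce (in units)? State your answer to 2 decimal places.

I − A =
  [   1.00    -0.35    -0.35]
  [  -0.15     1.00    -0.45]
  [  -0.35    -0.35     0.95]
Cofactors of I−A, C_ij = (−1)^(i+j)·(minor ij) (rows/columns in the sector order above):
  C_11 = (1.00)(0.95) − (-0.45)(-0.35) = 0.7925
  C_12 = −[(-0.15)(0.95) − (-0.45)(-0.35)] = 0.3000
  C_13 = (-0.15)(-0.35) − (1.00)(-0.35) = 0.4025
  C_21 = −[(-0.35)(0.95) − (-0.35)(-0.35)] = 0.4550
  C_22 = (1.00)(0.95) − (-0.35)(-0.35) = 0.8275
  C_23 = −[(1.00)(-0.35) − (-0.35)(-0.35)] = 0.4725
  C_31 = (-0.35)(-0.45) − (-0.35)(1.00) = 0.5075
  C_32 = −[(1.00)(-0.45) − (-0.35)(-0.15)] = 0.5025
  C_33 = (1.00)(1.00) − (-0.35)(-0.15) = 0.9475
det(I−A) = Σ_j (I−A)_1j·C_1j = (1.00)(0.7925) + (-0.35)(0.3000) + (-0.35)(0.4025) = 0.546625
adj(I−A) = Cᵀ =
  [ 0.7925   0.4550   0.5075]
  [ 0.3000   0.8275   0.5025]
  [ 0.4025   0.4725   0.9475]
(I − A)⁻¹ = adj(I−A) / det(I−A) ≈
  [   1.4498     0.8324     0.9284]
  [   0.5488     1.5138     0.9193]
  [   0.7363     0.8644     1.7334]
x = (I − A)⁻¹ d = adj(I−A)·d / det(I−A), with det(I−A) = 0.546625:
  x_S = (0.7925·40 + 0.4550·145 + 0.5075·200) / 0.546625 = 199.175 / 0.546625 ≈ 364.37
  x_B = (0.3000·40 + 0.8275·145 + 0.5025·200) / 0.546625 = 232.4875 / 0.546625 ≈ 425.31
  x_T = (0.4025·40 + 0.4725·145 + 0.9475·200) / 0.546625 = 274.1125 / 0.546625 ≈ 501.46

x_B = 425.31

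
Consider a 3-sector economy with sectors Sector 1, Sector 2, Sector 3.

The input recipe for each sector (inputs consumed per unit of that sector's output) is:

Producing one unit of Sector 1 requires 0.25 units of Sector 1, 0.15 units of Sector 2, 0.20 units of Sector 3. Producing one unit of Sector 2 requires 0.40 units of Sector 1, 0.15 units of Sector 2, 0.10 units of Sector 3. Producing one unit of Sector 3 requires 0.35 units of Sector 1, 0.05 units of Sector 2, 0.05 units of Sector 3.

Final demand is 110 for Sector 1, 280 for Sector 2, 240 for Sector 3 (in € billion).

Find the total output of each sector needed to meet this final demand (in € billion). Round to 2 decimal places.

x_1 = 589.50, x_2 = 458.44, x_3 = 424.99

I − A =
  [   0.75    -0.40    -0.35]
  [  -0.15     0.85    -0.05]
  [  -0.20    -0.10     0.95]
Cofactors of I−A, C_ij = (−1)^(i+j)·(minor ij) (rows/columns in the sector order above):
  C_11 = (0.85)(0.95) − (-0.05)(-0.10) = 0.8025
  C_12 = −[(-0.15)(0.95) − (-0.05)(-0.20)] = 0.1525
  C_13 = (-0.15)(-0.10) − (0.85)(-0.20) = 0.1850
  C_21 = −[(-0.40)(0.95) − (-0.35)(-0.10)] = 0.4150
  C_22 = (0.75)(0.95) − (-0.35)(-0.20) = 0.6425
  C_23 = −[(0.75)(-0.10) − (-0.40)(-0.20)] = 0.1550
  C_31 = (-0.40)(-0.05) − (-0.35)(0.85) = 0.3175
  C_32 = −[(0.75)(-0.05) − (-0.35)(-0.15)] = 0.0900
  C_33 = (0.75)(0.85) − (-0.40)(-0.15) = 0.5775
det(I−A) = Σ_j (I−A)_1j·C_1j = (0.75)(0.8025) + (-0.40)(0.1525) + (-0.35)(0.1850) = 0.476125
adj(I−A) = Cᵀ =
  [ 0.8025   0.4150   0.3175]
  [ 0.1525   0.6425   0.0900]
  [ 0.1850   0.1550   0.5775]
(I − A)⁻¹ = adj(I−A) / det(I−A) ≈
  [   1.6855     0.8716     0.6668]
  [   0.3203     1.3494     0.1890]
  [   0.3886     0.3255     1.2129]
x = (I − A)⁻¹ d = adj(I−A)·d / det(I−A), with det(I−A) = 0.476125:
  x_1 = (0.8025·110 + 0.4150·280 + 0.3175·240) / 0.476125 = 280.675 / 0.476125 ≈ 589.50
  x_2 = (0.1525·110 + 0.6425·280 + 0.0900·240) / 0.476125 = 218.275 / 0.476125 ≈ 458.44
  x_3 = (0.1850·110 + 0.1550·280 + 0.5775·240) / 0.476125 = 202.35 / 0.476125 ≈ 424.99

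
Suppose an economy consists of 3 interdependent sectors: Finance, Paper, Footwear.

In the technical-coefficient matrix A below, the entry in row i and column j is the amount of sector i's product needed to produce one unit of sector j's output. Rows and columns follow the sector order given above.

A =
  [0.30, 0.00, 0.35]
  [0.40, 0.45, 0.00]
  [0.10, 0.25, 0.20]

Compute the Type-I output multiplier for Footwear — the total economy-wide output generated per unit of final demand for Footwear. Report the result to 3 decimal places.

m_3 = 2.828

I − A =
  [   0.70     0.00    -0.35]
  [  -0.40     0.55     0.00]
  [  -0.10    -0.25     0.80]
Cofactors of I−A, C_ij = (−1)^(i+j)·(minor ij) (rows/columns in the sector order above):
  C_11 = (0.55)(0.80) − (0.00)(-0.25) = 0.4400
  C_12 = −[(-0.40)(0.80) − (0.00)(-0.10)] = 0.3200
  C_13 = (-0.40)(-0.25) − (0.55)(-0.10) = 0.1550
  C_21 = −[(0.00)(0.80) − (-0.35)(-0.25)] = 0.0875
  C_22 = (0.70)(0.80) − (-0.35)(-0.10) = 0.5250
  C_23 = −[(0.70)(-0.25) − (0.00)(-0.10)] = 0.1750
  C_31 = (0.00)(0.00) − (-0.35)(0.55) = 0.1925
  C_32 = −[(0.70)(0.00) − (-0.35)(-0.40)] = 0.1400
  C_33 = (0.70)(0.55) − (0.00)(-0.40) = 0.3850
det(I−A) = Σ_j (I−A)_1j·C_1j = (0.70)(0.4400) + (0.00)(0.3200) + (-0.35)(0.1550) = 0.25375
adj(I−A) = Cᵀ =
  [ 0.4400   0.0875   0.1925]
  [ 0.3200   0.5250   0.1400]
  [ 0.1550   0.1750   0.3850]
(I − A)⁻¹ = adj(I−A) / det(I−A) ≈
  [   1.7340     0.3448     0.7586]
  [   1.2611     2.0690     0.5517]
  [   0.6108     0.6897     1.5172]
The output multiplier for sector j is the column-j sum of the Leontief inverse (I − A)⁻¹ = adj(I−A) / det(I−A).
Column 3 of adj(I−A): (0.1925, 0.1400, 0.3850); det(I−A) = 0.25375.
m_3 = (0.1925 + 0.1400 + 0.3850) / 0.25375 = 0.7175 / 0.25375 ≈ 2.828.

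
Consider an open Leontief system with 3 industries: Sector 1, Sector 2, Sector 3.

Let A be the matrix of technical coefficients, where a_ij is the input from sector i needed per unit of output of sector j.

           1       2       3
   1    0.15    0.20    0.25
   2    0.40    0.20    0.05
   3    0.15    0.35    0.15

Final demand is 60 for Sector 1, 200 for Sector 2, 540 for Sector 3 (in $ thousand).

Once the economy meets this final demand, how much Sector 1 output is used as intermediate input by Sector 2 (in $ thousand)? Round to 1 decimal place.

z_12 = 109.6

I − A =
  [   0.85    -0.20    -0.25]
  [  -0.40     0.80    -0.05]
  [  -0.15    -0.35     0.85]
Cofactors of I−A, C_ij = (−1)^(i+j)·(minor ij) (rows/columns in the sector order above):
  C_11 = (0.80)(0.85) − (-0.05)(-0.35) = 0.6625
  C_12 = −[(-0.40)(0.85) − (-0.05)(-0.15)] = 0.3475
  C_13 = (-0.40)(-0.35) − (0.80)(-0.15) = 0.2600
  C_21 = −[(-0.20)(0.85) − (-0.25)(-0.35)] = 0.2575
  C_22 = (0.85)(0.85) − (-0.25)(-0.15) = 0.6850
  C_23 = −[(0.85)(-0.35) − (-0.20)(-0.15)] = 0.3275
  C_31 = (-0.20)(-0.05) − (-0.25)(0.80) = 0.2100
  C_32 = −[(0.85)(-0.05) − (-0.25)(-0.40)] = 0.1425
  C_33 = (0.85)(0.80) − (-0.20)(-0.40) = 0.6000
det(I−A) = Σ_j (I−A)_1j·C_1j = (0.85)(0.6625) + (-0.20)(0.3475) + (-0.25)(0.2600) = 0.428625
adj(I−A) = Cᵀ =
  [ 0.6625   0.2575   0.2100]
  [ 0.3475   0.6850   0.1425]
  [ 0.2600   0.3275   0.6000]
(I − A)⁻¹ = adj(I−A) / det(I−A) ≈
  [   1.5456     0.6008     0.4899]
  [   0.8107     1.5981     0.3325]
  [   0.6066     0.7641     1.3998]
First solve x = (I − A)⁻¹ d = adj(I−A)·d / det(I−A); in particular x_2 = (0.3475·60 + 0.6850·200 + 0.1425·540) / 0.428625 = 234.80 / 0.428625 ≈ 547.798.
Intermediate flow from 1 to 2: z_12 = a_12 · x_2 = 0.20 × 234.80 / 0.428625 = 46.96 / 0.428625 ≈ 109.6.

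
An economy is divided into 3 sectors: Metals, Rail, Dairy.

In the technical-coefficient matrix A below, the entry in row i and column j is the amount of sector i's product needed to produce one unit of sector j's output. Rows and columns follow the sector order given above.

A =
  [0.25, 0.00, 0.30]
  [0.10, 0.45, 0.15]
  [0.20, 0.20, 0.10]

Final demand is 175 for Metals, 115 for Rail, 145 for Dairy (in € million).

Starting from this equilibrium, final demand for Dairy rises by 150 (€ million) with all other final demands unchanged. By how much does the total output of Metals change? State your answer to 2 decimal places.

I − A =
  [   0.75     0.00    -0.30]
  [  -0.10     0.55    -0.15]
  [  -0.20    -0.20     0.90]
Cofactors of I−A, C_ij = (−1)^(i+j)·(minor ij) (rows/columns in the sector order above):
  C_11 = (0.55)(0.90) − (-0.15)(-0.20) = 0.4650
  C_12 = −[(-0.10)(0.90) − (-0.15)(-0.20)] = 0.1200
  C_13 = (-0.10)(-0.20) − (0.55)(-0.20) = 0.1300
  C_21 = −[(0.00)(0.90) − (-0.30)(-0.20)] = 0.0600
  C_22 = (0.75)(0.90) − (-0.30)(-0.20) = 0.6150
  C_23 = −[(0.75)(-0.20) − (0.00)(-0.20)] = 0.1500
  C_31 = (0.00)(-0.15) − (-0.30)(0.55) = 0.1650
  C_32 = −[(0.75)(-0.15) − (-0.30)(-0.10)] = 0.1425
  C_33 = (0.75)(0.55) − (0.00)(-0.10) = 0.4125
det(I−A) = Σ_j (I−A)_1j·C_1j = (0.75)(0.4650) + (0.00)(0.1200) + (-0.30)(0.1300) = 0.30975
adj(I−A) = Cᵀ =
  [ 0.4650   0.0600   0.1650]
  [ 0.1200   0.6150   0.1425]
  [ 0.1300   0.1500   0.4125]
(I − A)⁻¹ = adj(I−A) / det(I−A) ≈
  [   1.5012     0.1937     0.5327]
  [   0.3874     1.9855     0.4600]
  [   0.4197     0.4843     1.3317]
Δx = (I − A)⁻¹ Δd with Δd having +150 in the Dairy component and 0 elsewhere.
So Δx_M = L_MD · (+150), where L_MD = adj(I−A)_MD / det(I−A) = 0.1650 / 0.30975.
Δx_M = 0.1650 × (+150) / 0.30975 = 24.75 / 0.30975 ≈ 79.90.

Δx_M = 79.90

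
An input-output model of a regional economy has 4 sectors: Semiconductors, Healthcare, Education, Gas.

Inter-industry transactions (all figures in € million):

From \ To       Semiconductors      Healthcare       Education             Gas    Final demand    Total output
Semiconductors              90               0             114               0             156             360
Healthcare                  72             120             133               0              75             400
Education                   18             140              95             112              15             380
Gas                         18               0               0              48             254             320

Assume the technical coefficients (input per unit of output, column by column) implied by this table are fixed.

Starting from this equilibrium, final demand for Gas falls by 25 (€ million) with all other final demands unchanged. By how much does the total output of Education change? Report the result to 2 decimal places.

Δx_3 = -20.31

Technical coefficients a_ij = z_ij / X_j:
  a_11 = 90/360 = 0.25, a_21 = 72/360 = 0.20, a_31 = 18/360 = 0.05, a_41 = 18/360 = 0.05
  a_12 = 0/400 = 0.00, a_22 = 120/400 = 0.30, a_32 = 140/400 = 0.35, a_42 = 0/400 = 0.00
  a_13 = 114/380 = 0.30, a_23 = 133/380 = 0.35, a_33 = 95/380 = 0.25, a_43 = 0/380 = 0.00
  a_14 = 0/320 = 0.00, a_24 = 0/320 = 0.00, a_34 = 112/320 = 0.35, a_44 = 48/320 = 0.15
I − A =
  [   0.75     0.00    -0.30     0.00]
  [  -0.20     0.70    -0.35     0.00]
  [  -0.05    -0.35     0.75    -0.35]
  [  -0.05     0.00     0.00     0.85]
Compute the cofactors C_ij = (−1)^(i+j)·(3×3 minor ij) of I−A; the adjugate is their transpose:
adj(I−A) = Cᵀ =
  [ 0.342125   0.089250   0.178500   0.073500]
  [ 0.148500   0.460125   0.274125   0.112875]
  [ 0.101500   0.223125   0.446250   0.183750]
  [ 0.020125   0.005250   0.010500   0.270375]
det(I−A) = Σ_j (I−A)_1j·C_1j = (0.75)(0.342125) + (0.00)(0.148500) + (-0.30)(0.101500) + (0.00)(0.020125) = 0.22614375
(I − A)⁻¹ = adj(I−A) / det(I−A) ≈
  [   1.5129     0.3947     0.7893     0.3250]
  [   0.6567     2.0347     1.2122     0.4991]
  [   0.4488     0.9867     1.9733     0.8125]
  [   0.0890     0.0232     0.0464     1.1956]
Δx = (I − A)⁻¹ Δd with Δd having -25 in the Gas component and 0 elsewhere.
So Δx_3 = L_34 · (-25), where L_34 = adj(I−A)_34 / det(I−A) = 0.183750 / 0.22614375.
Δx_3 = 0.183750 × (-25) / 0.22614375 = -4.59375 / 0.22614375 ≈ -20.31.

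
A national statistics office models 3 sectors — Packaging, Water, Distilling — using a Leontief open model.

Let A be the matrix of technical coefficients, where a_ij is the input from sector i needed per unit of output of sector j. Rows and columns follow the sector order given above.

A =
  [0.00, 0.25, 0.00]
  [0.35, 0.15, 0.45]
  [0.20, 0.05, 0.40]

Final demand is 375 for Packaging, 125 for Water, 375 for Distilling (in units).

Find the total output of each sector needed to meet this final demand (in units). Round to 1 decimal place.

I − A =
  [   1.00    -0.25     0.00]
  [  -0.35     0.85    -0.45]
  [  -0.20    -0.05     0.60]
Cofactors of I−A, C_ij = (−1)^(i+j)·(minor ij) (rows/columns in the sector order above):
  C_11 = (0.85)(0.60) − (-0.45)(-0.05) = 0.4875
  C_12 = −[(-0.35)(0.60) − (-0.45)(-0.20)] = 0.3000
  C_13 = (-0.35)(-0.05) − (0.85)(-0.20) = 0.1875
  C_21 = −[(-0.25)(0.60) − (0.00)(-0.05)] = 0.1500
  C_22 = (1.00)(0.60) − (0.00)(-0.20) = 0.6000
  C_23 = −[(1.00)(-0.05) − (-0.25)(-0.20)] = 0.1000
  C_31 = (-0.25)(-0.45) − (0.00)(0.85) = 0.1125
  C_32 = −[(1.00)(-0.45) − (0.00)(-0.35)] = 0.4500
  C_33 = (1.00)(0.85) − (-0.25)(-0.35) = 0.7625
det(I−A) = Σ_j (I−A)_1j·C_1j = (1.00)(0.4875) + (-0.25)(0.3000) + (0.00)(0.1875) = 0.4125
adj(I−A) = Cᵀ =
  [ 0.4875   0.1500   0.1125]
  [ 0.3000   0.6000   0.4500]
  [ 0.1875   0.1000   0.7625]
(I − A)⁻¹ = adj(I−A) / det(I−A) ≈
  [   1.1818     0.3636     0.2727]
  [   0.7273     1.4545     1.0909]
  [   0.4545     0.2424     1.8485]
x = (I − A)⁻¹ d = adj(I−A)·d / det(I−A), with det(I−A) = 0.4125:
  x_1 = (0.4875·375 + 0.1500·125 + 0.1125·375) / 0.4125 = 243.75 / 0.4125 ≈ 590.9
  x_2 = (0.3000·375 + 0.6000·125 + 0.4500·375) / 0.4125 = 356.25 / 0.4125 ≈ 863.6
  x_3 = (0.1875·375 + 0.1000·125 + 0.7625·375) / 0.4125 = 368.75 / 0.4125 ≈ 893.9

x_1 = 590.9, x_2 = 863.6, x_3 = 893.9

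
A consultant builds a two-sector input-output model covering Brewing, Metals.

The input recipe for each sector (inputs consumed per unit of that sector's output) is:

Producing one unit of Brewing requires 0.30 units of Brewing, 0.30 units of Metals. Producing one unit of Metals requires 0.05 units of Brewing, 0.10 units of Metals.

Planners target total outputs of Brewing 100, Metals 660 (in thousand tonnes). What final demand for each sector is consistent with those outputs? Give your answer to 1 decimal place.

d_1 = 37.0, d_2 = 564.0

I − A =
  [   0.70    -0.05]
  [  -0.30     0.90]
d = (I − A) x:
  d_1 = (+0.70)·100 + (-0.05)·660 = 37.0
  d_2 = (-0.30)·100 + (+0.90)·660 = 564.0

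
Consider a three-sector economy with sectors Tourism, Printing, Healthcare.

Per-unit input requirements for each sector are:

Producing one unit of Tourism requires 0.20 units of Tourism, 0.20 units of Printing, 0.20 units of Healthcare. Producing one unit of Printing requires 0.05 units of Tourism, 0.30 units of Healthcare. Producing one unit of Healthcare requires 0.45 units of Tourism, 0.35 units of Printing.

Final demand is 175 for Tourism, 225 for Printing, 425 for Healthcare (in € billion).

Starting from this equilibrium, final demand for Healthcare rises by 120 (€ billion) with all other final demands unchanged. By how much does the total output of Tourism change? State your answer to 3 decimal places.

Δx_1 = 95.816

I − A =
  [   0.80    -0.05    -0.45]
  [  -0.20     1.00    -0.35]
  [  -0.20    -0.30     1.00]
Cofactors of I−A, C_ij = (−1)^(i+j)·(minor ij) (rows/columns in the sector order above):
  C_11 = (1.00)(1.00) − (-0.35)(-0.30) = 0.8950
  C_12 = −[(-0.20)(1.00) − (-0.35)(-0.20)] = 0.2700
  C_13 = (-0.20)(-0.30) − (1.00)(-0.20) = 0.2600
  C_21 = −[(-0.05)(1.00) − (-0.45)(-0.30)] = 0.1850
  C_22 = (0.80)(1.00) − (-0.45)(-0.20) = 0.7100
  C_23 = −[(0.80)(-0.30) − (-0.05)(-0.20)] = 0.2500
  C_31 = (-0.05)(-0.35) − (-0.45)(1.00) = 0.4675
  C_32 = −[(0.80)(-0.35) − (-0.45)(-0.20)] = 0.3700
  C_33 = (0.80)(1.00) − (-0.05)(-0.20) = 0.7900
det(I−A) = Σ_j (I−A)_1j·C_1j = (0.80)(0.8950) + (-0.05)(0.2700) + (-0.45)(0.2600) = 0.5855
adj(I−A) = Cᵀ =
  [ 0.8950   0.1850   0.4675]
  [ 0.2700   0.7100   0.3700]
  [ 0.2600   0.2500   0.7900]
(I − A)⁻¹ = adj(I−A) / det(I−A) ≈
  [   1.5286     0.3160     0.7985]
  [   0.4611     1.2126     0.6319]
  [   0.4441     0.4270     1.3493]
Δx = (I − A)⁻¹ Δd with Δd having +120 in the Healthcare component and 0 elsewhere.
So Δx_1 = L_13 · (+120), where L_13 = adj(I−A)_13 / det(I−A) = 0.4675 / 0.5855.
Δx_1 = 0.4675 × (+120) / 0.5855 = 56.10 / 0.5855 ≈ 95.816.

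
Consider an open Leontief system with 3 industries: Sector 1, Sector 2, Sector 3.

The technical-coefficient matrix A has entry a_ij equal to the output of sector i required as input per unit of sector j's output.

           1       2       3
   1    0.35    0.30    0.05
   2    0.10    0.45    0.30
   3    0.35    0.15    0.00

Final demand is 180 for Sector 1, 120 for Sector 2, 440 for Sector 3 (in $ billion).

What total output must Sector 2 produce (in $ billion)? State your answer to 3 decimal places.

I − A =
  [   0.65    -0.30    -0.05]
  [  -0.10     0.55    -0.30]
  [  -0.35    -0.15     1.00]
Cofactors of I−A, C_ij = (−1)^(i+j)·(minor ij) (rows/columns in the sector order above):
  C_11 = (0.55)(1.00) − (-0.30)(-0.15) = 0.5050
  C_12 = −[(-0.10)(1.00) − (-0.30)(-0.35)] = 0.2050
  C_13 = (-0.10)(-0.15) − (0.55)(-0.35) = 0.2075
  C_21 = −[(-0.30)(1.00) − (-0.05)(-0.15)] = 0.3075
  C_22 = (0.65)(1.00) − (-0.05)(-0.35) = 0.6325
  C_23 = −[(0.65)(-0.15) − (-0.30)(-0.35)] = 0.2025
  C_31 = (-0.30)(-0.30) − (-0.05)(0.55) = 0.1175
  C_32 = −[(0.65)(-0.30) − (-0.05)(-0.10)] = 0.2000
  C_33 = (0.65)(0.55) − (-0.30)(-0.10) = 0.3275
det(I−A) = Σ_j (I−A)_1j·C_1j = (0.65)(0.5050) + (-0.30)(0.2050) + (-0.05)(0.2075) = 0.256375
adj(I−A) = Cᵀ =
  [ 0.5050   0.3075   0.1175]
  [ 0.2050   0.6325   0.2000]
  [ 0.2075   0.2025   0.3275]
(I − A)⁻¹ = adj(I−A) / det(I−A) ≈
  [   1.9698     1.1994     0.4583]
  [   0.7996     2.4671     0.7801]
  [   0.8094     0.7899     1.2774]
x = (I − A)⁻¹ d = adj(I−A)·d / det(I−A), with det(I−A) = 0.256375:
  x_1 = (0.5050·180 + 0.3075·120 + 0.1175·440) / 0.256375 = 179.50 / 0.256375 ≈ 700.146
  x_2 = (0.2050·180 + 0.6325·120 + 0.2000·440) / 0.256375 = 200.80 / 0.256375 ≈ 783.228
  x_3 = (0.2075·180 + 0.2025·120 + 0.3275·440) / 0.256375 = 205.75 / 0.256375 ≈ 802.535

x_2 = 783.228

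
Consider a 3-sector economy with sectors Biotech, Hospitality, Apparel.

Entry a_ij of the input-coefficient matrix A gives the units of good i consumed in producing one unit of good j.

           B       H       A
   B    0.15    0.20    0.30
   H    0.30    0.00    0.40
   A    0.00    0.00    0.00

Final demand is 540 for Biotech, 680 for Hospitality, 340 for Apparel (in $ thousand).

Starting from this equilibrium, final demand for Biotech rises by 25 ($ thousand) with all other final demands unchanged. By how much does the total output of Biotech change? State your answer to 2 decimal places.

Δx_B = 31.65

I − A =
  [   0.85    -0.20    -0.30]
  [  -0.30     1.00    -0.40]
  [   0.00     0.00     1.00]
Cofactors of I−A, C_ij = (−1)^(i+j)·(minor ij) (rows/columns in the sector order above):
  C_11 = (1.00)(1.00) − (-0.40)(0.00) = 1.0000
  C_12 = −[(-0.30)(1.00) − (-0.40)(0.00)] = 0.3000
  C_13 = (-0.30)(0.00) − (1.00)(0.00) = 0.0000
  C_21 = −[(-0.20)(1.00) − (-0.30)(0.00)] = 0.2000
  C_22 = (0.85)(1.00) − (-0.30)(0.00) = 0.8500
  C_23 = −[(0.85)(0.00) − (-0.20)(0.00)] = 0.0000
  C_31 = (-0.20)(-0.40) − (-0.30)(1.00) = 0.3800
  C_32 = −[(0.85)(-0.40) − (-0.30)(-0.30)] = 0.4300
  C_33 = (0.85)(1.00) − (-0.20)(-0.30) = 0.7900
det(I−A) = Σ_j (I−A)_1j·C_1j = (0.85)(1.0000) + (-0.20)(0.3000) + (-0.30)(0.0000) = 0.7900
adj(I−A) = Cᵀ =
  [ 1.0000   0.2000   0.3800]
  [ 0.3000   0.8500   0.4300]
  [ 0.0000   0.0000   0.7900]
(I − A)⁻¹ = adj(I−A) / det(I−A) ≈
  [   1.2658     0.2532     0.4810]
  [   0.3797     1.0759     0.5443]
  [   0.0000     0.0000     1.0000]
Δx = (I − A)⁻¹ Δd with Δd having +25 in the Biotech component and 0 elsewhere.
So Δx_B = L_BB · (+25), where L_BB = adj(I−A)_BB / det(I−A) = 1.0000 / 0.7900.
Δx_B = 1.0000 × (+25) / 0.7900 = 25.00 / 0.7900 ≈ 31.65.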